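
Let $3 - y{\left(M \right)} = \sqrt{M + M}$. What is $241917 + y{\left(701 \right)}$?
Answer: $241920 - \sqrt{1402} \approx 2.4188 \cdot 10^{5}$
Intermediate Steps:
$y{\left(M \right)} = 3 - \sqrt{2} \sqrt{M}$ ($y{\left(M \right)} = 3 - \sqrt{M + M} = 3 - \sqrt{2 M} = 3 - \sqrt{2} \sqrt{M}$)
$241917 + y{\left(701 \right)} = 241917 + \left(3 - \sqrt{2} \sqrt{701}\right) = 241917 + \left(3 - \sqrt{1402}\right) = 241920 - \sqrt{1402}$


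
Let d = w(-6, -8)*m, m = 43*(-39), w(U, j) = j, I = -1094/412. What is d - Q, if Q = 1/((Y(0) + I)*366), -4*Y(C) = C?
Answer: 1342955119/100101 ≈ 13416.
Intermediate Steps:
I = -547/206 (I = -1094*1/412 = -547/206 ≈ -2.6553)
Y(C) = -C/4
Q = -103/100101 (Q = 1/((-¼*0 - 547/206)*366) = 1/((0 - 547/206)*366) = 1/(-547/206*366) = 1/(-100101/103) = -103/100101 ≈ -0.0010290)
m = -1677
d = 13416 (d = -8*(-1677) = 13416)
d - Q = 13416 - 1*(-103/100101) = 13416 + 103/100101 = 1342955119/100101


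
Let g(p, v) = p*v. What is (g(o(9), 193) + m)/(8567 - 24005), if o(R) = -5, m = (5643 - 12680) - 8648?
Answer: 2775/2573 ≈ 1.0785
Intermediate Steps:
m = -15685 (m = -7037 - 8648 = -15685)
(g(o(9), 193) + m)/(8567 - 24005) = (-5*193 - 15685)/(8567 - 24005) = (-965 - 15685)/(-15438) = -16650*(-1/15438) = 2775/2573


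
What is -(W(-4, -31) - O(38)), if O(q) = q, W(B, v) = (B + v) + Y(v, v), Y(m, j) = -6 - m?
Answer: 48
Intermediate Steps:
W(B, v) = -6 + B (W(B, v) = (B + v) + (-6 - v) = -6 + B)
-(W(-4, -31) - O(38)) = -((-6 - 4) - 1*38) = -(-10 - 38) = -1*(-48) = 48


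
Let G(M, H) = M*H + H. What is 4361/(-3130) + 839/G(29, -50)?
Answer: -916757/469500 ≈ -1.9526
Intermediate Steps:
G(M, H) = H + H*M (G(M, H) = H*M + H = H + H*M)
4361/(-3130) + 839/G(29, -50) = 4361/(-3130) + 839/((-50*(1 + 29))) = 4361*(-1/3130) + 839/((-50*30)) = -4361/3130 + 839/(-1500) = -4361/3130 + 839*(-1/1500) = -4361/3130 - 839/1500 = -916757/469500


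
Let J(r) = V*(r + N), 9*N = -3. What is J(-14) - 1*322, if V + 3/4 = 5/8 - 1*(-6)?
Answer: -9749/24 ≈ -406.21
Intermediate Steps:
N = -⅓ (N = (⅑)*(-3) = -⅓ ≈ -0.33333)
V = 47/8 (V = -¾ + (5/8 - 1*(-6)) = -¾ + (5*(⅛) + 6) = -¾ + (5/8 + 6) = -¾ + 53/8 = 47/8 ≈ 5.8750)
J(r) = -47/24 + 47*r/8 (J(r) = 47*(r - ⅓)/8 = 47*(-⅓ + r)/8 = -47/24 + 47*r/8)
J(-14) - 1*322 = (-47/24 + (47/8)*(-14)) - 1*322 = (-47/24 - 329/4) - 322 = -2021/24 - 322 = -9749/24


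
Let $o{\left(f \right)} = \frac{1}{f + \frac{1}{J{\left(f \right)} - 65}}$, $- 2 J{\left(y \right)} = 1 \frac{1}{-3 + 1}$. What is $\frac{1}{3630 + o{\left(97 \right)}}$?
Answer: $\frac{25119}{91182229} \approx 0.00027548$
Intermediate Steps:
$J{\left(y \right)} = \frac{1}{4}$ ($J{\left(y \right)} = - \frac{1 \frac{1}{-3 + 1}}{2} = - \frac{1 \frac{1}{-2}}{2} = - \frac{1 \left(- \frac{1}{2}\right)}{2} = \left(- \frac{1}{2}\right) \left(- \frac{1}{2}\right) = \frac{1}{4}$)
$o{\left(f \right)} = \frac{1}{- \frac{4}{259} + f}$ ($o{\left(f \right)} = \frac{1}{f + \frac{1}{\frac{1}{4} - 65}} = \frac{1}{f + \frac{1}{- \frac{259}{4}}} = \frac{1}{f - \frac{4}{259}} = \frac{1}{- \frac{4}{259} + f}$)
$\frac{1}{3630 + o{\left(97 \right)}} = \frac{1}{3630 + \frac{259}{-4 + 259 \cdot 97}} = \frac{1}{3630 + \frac{259}{-4 + 25123}} = \frac{1}{3630 + \frac{259}{25119}} = \frac{1}{\frac{91182229}{25119}} = \frac{25119}{91182229}$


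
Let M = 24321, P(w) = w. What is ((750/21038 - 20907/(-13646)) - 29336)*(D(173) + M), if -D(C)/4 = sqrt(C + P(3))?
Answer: -1528495393685403/2142422 + 33685848896648*sqrt(11)/71771137 ≈ -7.1189e+8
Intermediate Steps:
D(C) = -4*sqrt(3 + C) (D(C) = -4*sqrt(C + 3) = -4*sqrt(3 + C))
((750/21038 - 20907/(-13646)) - 29336)*(D(173) + M) = ((750/21038 - 20907/(-13646)) - 29336)*(-4*sqrt(3 + 173) + 24321) = ((750*(1/21038) - 20907*(-1/13646)) - 29336)*(-16*sqrt(11) + 24321) = ((375/10519 + 20907/13646) - 29336)*(-16*sqrt(11) + 24321) = (225037983/143542274 - 29336)*(-16*sqrt(11) + 24321) = -4210731112081*(24321 - 16*sqrt(11))/143542274 = -1528495393685403/2142422 + 33685848896648*sqrt(11)/71771137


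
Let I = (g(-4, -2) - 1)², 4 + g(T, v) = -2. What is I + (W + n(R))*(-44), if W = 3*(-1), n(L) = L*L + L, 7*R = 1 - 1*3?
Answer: 9309/49 ≈ 189.98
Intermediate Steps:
R = -2/7 (R = (1 - 1*3)/7 = (1 - 3)/7 = (⅐)*(-2) = -2/7 ≈ -0.28571)
n(L) = L + L² (n(L) = L² + L = L + L²)
W = -3
g(T, v) = -6 (g(T, v) = -4 - 2 = -6)
I = 49 (I = (-6 - 1)² = (-7)² = 49)
I + (W + n(R))*(-44) = 49 + (-3 - 2*(1 - 2/7)/7)*(-44) = 49 + (-3 - 2/7*5/7)*(-44) = 49 + (-3 - 10/49)*(-44) = 49 - 157/49*(-44) = 49 + 6908/49 = 9309/49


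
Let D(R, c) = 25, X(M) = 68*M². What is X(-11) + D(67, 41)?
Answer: 8253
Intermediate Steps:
X(-11) + D(67, 41) = 68*(-11)² + 25 = 68*121 + 25 = 8228 + 25 = 8253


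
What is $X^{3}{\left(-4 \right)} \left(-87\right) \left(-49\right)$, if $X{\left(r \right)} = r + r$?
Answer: $-2182656$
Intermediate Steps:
$X{\left(r \right)} = 2 r$
$X^{3}{\left(-4 \right)} \left(-87\right) \left(-49\right) = \left(2 \left(-4\right)\right)^{3} \left(-87\right) \left(-49\right) = \left(-8\right)^{3} \left(-87\right) \left(-49\right) = \left(-512\right) \left(-87\right) \left(-49\right) = 44544 \left(-49\right) = -2182656$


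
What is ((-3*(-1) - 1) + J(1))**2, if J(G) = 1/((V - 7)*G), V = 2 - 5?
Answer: 361/100 ≈ 3.6100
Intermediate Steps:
V = -3
J(G) = -1/(10*G) (J(G) = 1/((-3 - 7)*G) = 1/((-10)*G) = -1/(10*G))
((-3*(-1) - 1) + J(1))**2 = ((-3*(-1) - 1) - 1/10/1)**2 = ((3 - 1) - 1/10*1)**2 = (2 - 1/10)**2 = (19/10)**2 = 361/100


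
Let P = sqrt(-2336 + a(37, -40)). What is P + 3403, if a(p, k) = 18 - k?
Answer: 3403 + I*sqrt(2278) ≈ 3403.0 + 47.728*I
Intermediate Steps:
P = I*sqrt(2278) (P = sqrt(-2336 + (18 - 1*(-40))) = sqrt(-2336 + (18 + 40)) = sqrt(-2336 + 58) = sqrt(-2278) = I*sqrt(2278) ≈ 47.728*I)
P + 3403 = I*sqrt(2278) + 3403 = 3403 + I*sqrt(2278)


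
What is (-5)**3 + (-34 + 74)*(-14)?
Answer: -685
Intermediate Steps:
(-5)**3 + (-34 + 74)*(-14) = -125 + 40*(-14) = -125 - 560 = -685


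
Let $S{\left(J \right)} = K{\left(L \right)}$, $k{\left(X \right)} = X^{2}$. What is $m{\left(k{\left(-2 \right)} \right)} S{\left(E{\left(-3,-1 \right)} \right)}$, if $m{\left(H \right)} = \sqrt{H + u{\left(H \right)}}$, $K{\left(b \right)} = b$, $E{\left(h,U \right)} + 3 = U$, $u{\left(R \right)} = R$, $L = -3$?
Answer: $- 6 \sqrt{2} \approx -8.4853$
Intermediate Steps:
$E{\left(h,U \right)} = -3 + U$
$m{\left(H \right)} = \sqrt{2} \sqrt{H}$ ($m{\left(H \right)} = \sqrt{H + H} = \sqrt{2 H} = \sqrt{2} \sqrt{H}$)
$S{\left(J \right)} = -3$
$m{\left(k{\left(-2 \right)} \right)} S{\left(E{\left(-3,-1 \right)} \right)} = \sqrt{2} \sqrt{\left(-2\right)^{2}} \left(-3\right) = \sqrt{2} \sqrt{4} \left(-3\right) = \sqrt{2} \cdot 2 \left(-3\right) = 2 \sqrt{2} \left(-3\right) = - 6 \sqrt{2}$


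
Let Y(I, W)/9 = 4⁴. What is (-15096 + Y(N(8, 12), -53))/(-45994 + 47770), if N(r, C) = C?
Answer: -533/74 ≈ -7.2027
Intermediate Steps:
Y(I, W) = 2304 (Y(I, W) = 9*4⁴ = 9*256 = 2304)
(-15096 + Y(N(8, 12), -53))/(-45994 + 47770) = (-15096 + 2304)/(-45994 + 47770) = -12792/1776 = -12792*1/1776 = -533/74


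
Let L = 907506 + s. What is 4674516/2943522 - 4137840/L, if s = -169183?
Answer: -1454753399302/362211665601 ≈ -4.0163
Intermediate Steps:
L = 738323 (L = 907506 - 169183 = 738323)
4674516/2943522 - 4137840/L = 4674516/2943522 - 4137840/738323 = 4674516*(1/2943522) - 4137840*1/738323 = 779086/490587 - 4137840/738323 = -1454753399302/362211665601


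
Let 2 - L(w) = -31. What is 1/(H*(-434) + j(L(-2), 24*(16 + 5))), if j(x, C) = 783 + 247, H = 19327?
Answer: -1/8386888 ≈ -1.1923e-7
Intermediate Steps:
L(w) = 33 (L(w) = 2 - 1*(-31) = 2 + 31 = 33)
j(x, C) = 1030
1/(H*(-434) + j(L(-2), 24*(16 + 5))) = 1/(19327*(-434) + 1030) = 1/(-8387918 + 1030) = 1/(-8386888) = -1/8386888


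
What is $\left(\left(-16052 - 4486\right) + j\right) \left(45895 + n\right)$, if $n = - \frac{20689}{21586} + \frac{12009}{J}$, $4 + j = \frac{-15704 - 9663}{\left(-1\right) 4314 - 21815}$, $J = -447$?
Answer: $- \frac{79178164356362501661}{84039068506} \approx -9.4216 \cdot 10^{8}$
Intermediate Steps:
$j = - \frac{79149}{26129}$ ($j = -4 + \frac{-15704 - 9663}{\left(-1\right) 4314 - 21815} = -4 - \frac{25367}{-4314 - 21815} = -4 - \frac{25367}{-26129} = -4 - - \frac{25367}{26129} = -4 + \frac{25367}{26129} = - \frac{79149}{26129} \approx -3.0292$)
$n = - \frac{89491419}{3216314}$ ($n = - \frac{20689}{21586} + \frac{12009}{-447} = \left(-20689\right) \frac{1}{21586} + 12009 \left(- \frac{1}{447}\right) = - \frac{20689}{21586} - \frac{4003}{149} = - \frac{89491419}{3216314} \approx -27.824$)
$\left(\left(-16052 - 4486\right) + j\right) \left(45895 + n\right) = \left(\left(-16052 - 4486\right) - \frac{79149}{26129}\right) \left(45895 - \frac{89491419}{3216314}\right) = \left(-20538 - \frac{79149}{26129}\right) \frac{147523239611}{3216314} = \left(- \frac{536716551}{26129}\right) \frac{147523239611}{3216314} = - \frac{79178164356362501661}{84039068506}$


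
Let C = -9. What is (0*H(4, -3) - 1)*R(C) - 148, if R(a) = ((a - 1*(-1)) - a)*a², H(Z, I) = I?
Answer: -229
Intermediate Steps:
R(a) = a² (R(a) = ((a + 1) - a)*a² = ((1 + a) - a)*a² = 1*a² = a²)
(0*H(4, -3) - 1)*R(C) - 148 = (0*(-3) - 1)*(-9)² - 148 = (0 - 1)*81 - 148 = -1*81 - 148 = -81 - 148 = -229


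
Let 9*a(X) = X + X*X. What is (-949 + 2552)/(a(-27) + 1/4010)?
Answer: 918290/44683 ≈ 20.551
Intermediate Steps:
a(X) = X/9 + X**2/9 (a(X) = (X + X*X)/9 = (X + X**2)/9 = X/9 + X**2/9)
(-949 + 2552)/(a(-27) + 1/4010) = (-949 + 2552)/((1/9)*(-27)*(1 - 27) + 1/4010) = 1603/((1/9)*(-27)*(-26) + 1/4010) = 1603/(78 + 1/4010) = 1603/(312781/4010) = 1603*(4010/312781) = 918290/44683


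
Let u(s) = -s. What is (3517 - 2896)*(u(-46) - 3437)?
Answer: -2105811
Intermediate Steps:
(3517 - 2896)*(u(-46) - 3437) = (3517 - 2896)*(-1*(-46) - 3437) = 621*(46 - 3437) = 621*(-3391) = -2105811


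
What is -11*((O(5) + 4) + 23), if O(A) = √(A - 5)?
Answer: -297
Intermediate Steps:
O(A) = √(-5 + A)
-11*((O(5) + 4) + 23) = -11*((√(-5 + 5) + 4) + 23) = -11*((√0 + 4) + 23) = -11*((0 + 4) + 23) = -11*(4 + 23) = -11*27 = -297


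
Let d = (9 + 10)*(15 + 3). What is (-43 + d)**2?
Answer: 89401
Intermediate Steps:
d = 342 (d = 19*18 = 342)
(-43 + d)**2 = (-43 + 342)**2 = 299**2 = 89401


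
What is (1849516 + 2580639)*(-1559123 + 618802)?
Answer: -4165767779755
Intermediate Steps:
(1849516 + 2580639)*(-1559123 + 618802) = 4430155*(-940321) = -4165767779755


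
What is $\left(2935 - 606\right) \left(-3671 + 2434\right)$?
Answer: $-2880973$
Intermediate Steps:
$\left(2935 - 606\right) \left(-3671 + 2434\right) = 2329 \left(-1237\right) = -2880973$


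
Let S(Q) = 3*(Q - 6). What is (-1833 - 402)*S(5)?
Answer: 6705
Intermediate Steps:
S(Q) = -18 + 3*Q (S(Q) = 3*(-6 + Q) = -18 + 3*Q)
(-1833 - 402)*S(5) = (-1833 - 402)*(-18 + 3*5) = -2235*(-18 + 15) = -2235*(-3) = 6705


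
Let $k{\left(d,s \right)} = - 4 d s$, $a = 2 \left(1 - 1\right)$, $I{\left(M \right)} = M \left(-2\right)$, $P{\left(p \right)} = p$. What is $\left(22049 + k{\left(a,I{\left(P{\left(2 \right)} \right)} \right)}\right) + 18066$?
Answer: $40115$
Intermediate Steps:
$I{\left(M \right)} = - 2 M$
$a = 0$ ($a = 2 \cdot 0 = 0$)
$k{\left(d,s \right)} = - 4 d s$
$\left(22049 + k{\left(a,I{\left(P{\left(2 \right)} \right)} \right)}\right) + 18066 = \left(22049 - 0 \left(\left(-2\right) 2\right)\right) + 18066 = \left(22049 - 0 \left(-4\right)\right) + 18066 = \left(22049 + 0\right) + 18066 = 22049 + 18066 = 40115$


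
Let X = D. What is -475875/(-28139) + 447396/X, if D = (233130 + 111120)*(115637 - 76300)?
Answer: 1074033116665799/63508607992125 ≈ 16.912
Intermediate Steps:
D = 13541762250 (D = 344250*39337 = 13541762250)
X = 13541762250
-475875/(-28139) + 447396/X = -475875/(-28139) + 447396/13541762250 = -475875*(-1/28139) + 447396*(1/13541762250) = 475875/28139 + 74566/2256960375 = 1074033116665799/63508607992125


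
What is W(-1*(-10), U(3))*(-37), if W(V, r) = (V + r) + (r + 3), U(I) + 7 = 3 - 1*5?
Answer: 185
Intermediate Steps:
U(I) = -9 (U(I) = -7 + (3 - 1*5) = -7 + (3 - 5) = -7 - 2 = -9)
W(V, r) = 3 + V + 2*r (W(V, r) = (V + r) + (3 + r) = 3 + V + 2*r)
W(-1*(-10), U(3))*(-37) = (3 - 1*(-10) + 2*(-9))*(-37) = (3 + 10 - 18)*(-37) = -5*(-37) = 185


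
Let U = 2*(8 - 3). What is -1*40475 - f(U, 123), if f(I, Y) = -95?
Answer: -40380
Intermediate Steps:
U = 10 (U = 2*5 = 10)
-1*40475 - f(U, 123) = -1*40475 - 1*(-95) = -40475 + 95 = -40380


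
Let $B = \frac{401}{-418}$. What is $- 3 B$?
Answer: $\frac{1203}{418} \approx 2.878$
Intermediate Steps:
$B = - \frac{401}{418}$ ($B = 401 \left(- \frac{1}{418}\right) = - \frac{401}{418} \approx -0.95933$)
$- 3 B = \left(-3\right) \left(- \frac{401}{418}\right) = \frac{1203}{418}$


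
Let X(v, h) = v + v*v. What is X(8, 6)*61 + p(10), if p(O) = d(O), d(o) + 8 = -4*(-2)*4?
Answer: 4416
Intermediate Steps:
d(o) = 24 (d(o) = -8 - 4*(-2)*4 = -8 + 8*4 = -8 + 32 = 24)
p(O) = 24
X(v, h) = v + v²
X(8, 6)*61 + p(10) = (8*(1 + 8))*61 + 24 = (8*9)*61 + 24 = 72*61 + 24 = 4392 + 24 = 4416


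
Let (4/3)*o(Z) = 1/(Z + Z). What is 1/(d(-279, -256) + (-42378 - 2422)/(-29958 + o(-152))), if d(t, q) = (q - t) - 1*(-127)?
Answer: 5204133/788402350 ≈ 0.0066009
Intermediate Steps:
o(Z) = 3/(8*Z) (o(Z) = 3/(4*(Z + Z)) = 3/(4*((2*Z))) = 3*(1/(2*Z))/4 = 3/(8*Z))
d(t, q) = 127 + q - t (d(t, q) = (q - t) + 127 = 127 + q - t)
1/(d(-279, -256) + (-42378 - 2422)/(-29958 + o(-152))) = 1/((127 - 256 - 1*(-279)) + (-42378 - 2422)/(-29958 + (3/8)/(-152))) = 1/((127 - 256 + 279) - 44800/(-29958 + (3/8)*(-1/152))) = 1/(150 - 44800/(-29958 - 3/1216)) = 1/(150 - 44800/(-36428931/1216)) = 1/(150 - 44800*(-1216/36428931)) = 1/(150 + 7782400/5204133) = 1/(788402350/5204133) = 5204133/788402350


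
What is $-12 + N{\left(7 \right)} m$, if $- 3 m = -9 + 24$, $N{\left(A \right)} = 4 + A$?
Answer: $-67$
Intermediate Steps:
$m = -5$ ($m = - \frac{-9 + 24}{3} = \left(- \frac{1}{3}\right) 15 = -5$)
$-12 + N{\left(7 \right)} m = -12 + \left(4 + 7\right) \left(-5\right) = -12 + 11 \left(-5\right) = -12 - 55 = -67$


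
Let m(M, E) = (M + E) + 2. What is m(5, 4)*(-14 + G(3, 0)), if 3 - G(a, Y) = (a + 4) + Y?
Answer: -198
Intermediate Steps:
G(a, Y) = -1 - Y - a (G(a, Y) = 3 - ((a + 4) + Y) = 3 - ((4 + a) + Y) = 3 - (4 + Y + a) = 3 + (-4 - Y - a) = -1 - Y - a)
m(M, E) = 2 + E + M (m(M, E) = (E + M) + 2 = 2 + E + M)
m(5, 4)*(-14 + G(3, 0)) = (2 + 4 + 5)*(-14 + (-1 - 1*0 - 1*3)) = 11*(-14 + (-1 + 0 - 3)) = 11*(-14 - 4) = 11*(-18) = -198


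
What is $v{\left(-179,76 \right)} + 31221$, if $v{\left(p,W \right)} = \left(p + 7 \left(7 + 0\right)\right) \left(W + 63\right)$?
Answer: $13151$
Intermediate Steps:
$v{\left(p,W \right)} = \left(49 + p\right) \left(63 + W\right)$ ($v{\left(p,W \right)} = \left(p + 7 \cdot 7\right) \left(63 + W\right) = \left(p + 49\right) \left(63 + W\right) = \left(49 + p\right) \left(63 + W\right)$)
$v{\left(-179,76 \right)} + 31221 = \left(3087 + 49 \cdot 76 + 63 \left(-179\right) + 76 \left(-179\right)\right) + 31221 = \left(3087 + 3724 - 11277 - 13604\right) + 31221 = -18070 + 31221 = 13151$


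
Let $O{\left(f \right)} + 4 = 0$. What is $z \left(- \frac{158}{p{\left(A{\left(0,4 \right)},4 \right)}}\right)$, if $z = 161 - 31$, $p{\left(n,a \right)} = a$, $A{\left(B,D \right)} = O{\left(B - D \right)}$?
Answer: $-5135$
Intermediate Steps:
$O{\left(f \right)} = -4$ ($O{\left(f \right)} = -4 + 0 = -4$)
$A{\left(B,D \right)} = -4$
$z = 130$
$z \left(- \frac{158}{p{\left(A{\left(0,4 \right)},4 \right)}}\right) = 130 \left(- \frac{158}{4}\right) = 130 \left(\left(-158\right) \frac{1}{4}\right) = 130 \left(- \frac{79}{2}\right) = -5135$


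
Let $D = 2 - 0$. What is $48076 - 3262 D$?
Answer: $41552$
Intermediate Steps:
$D = 2$ ($D = 2 + 0 = 2$)
$48076 - 3262 D = 48076 - 3262 \cdot 2 = 48076 - 6524 = 41552$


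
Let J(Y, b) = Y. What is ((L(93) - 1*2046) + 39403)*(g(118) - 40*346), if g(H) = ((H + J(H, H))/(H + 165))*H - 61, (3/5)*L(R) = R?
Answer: -146526936120/283 ≈ -5.1776e+8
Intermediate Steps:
L(R) = 5*R/3
g(H) = -61 + 2*H²/(165 + H) (g(H) = ((H + H)/(H + 165))*H - 61 = ((2*H)/(165 + H))*H - 61 = (2*H/(165 + H))*H - 61 = 2*H²/(165 + H) - 61 = -61 + 2*H²/(165 + H))
((L(93) - 1*2046) + 39403)*(g(118) - 40*346) = (((5/3)*93 - 1*2046) + 39403)*((-10065 - 61*118 + 2*118²)/(165 + 118) - 40*346) = ((155 - 2046) + 39403)*((-10065 - 7198 + 2*13924)/283 - 13840) = (-1891 + 39403)*((-10065 - 7198 + 27848)/283 - 13840) = 37512*((1/283)*10585 - 13840) = 37512*(10585/283 - 13840) = 37512*(-3906135/283) = -146526936120/283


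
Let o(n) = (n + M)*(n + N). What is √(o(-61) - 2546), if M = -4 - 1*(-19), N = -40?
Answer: 10*√21 ≈ 45.826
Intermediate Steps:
M = 15 (M = -4 + 19 = 15)
o(n) = (-40 + n)*(15 + n) (o(n) = (n + 15)*(n - 40) = (15 + n)*(-40 + n) = (-40 + n)*(15 + n))
√(o(-61) - 2546) = √((-600 + (-61)² - 25*(-61)) - 2546) = √((-600 + 3721 + 1525) - 2546) = √(4646 - 2546) = √2100 = 10*√21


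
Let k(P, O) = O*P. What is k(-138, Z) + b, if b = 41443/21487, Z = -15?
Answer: 44519533/21487 ≈ 2071.9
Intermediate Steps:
b = 41443/21487 (b = 41443*(1/21487) = 41443/21487 ≈ 1.9287)
k(-138, Z) + b = -15*(-138) + 41443/21487 = 2070 + 41443/21487 = 44519533/21487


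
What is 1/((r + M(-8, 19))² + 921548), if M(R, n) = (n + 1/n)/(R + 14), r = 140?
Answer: 3249/3060711373 ≈ 1.0615e-6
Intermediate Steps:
M(R, n) = (n + 1/n)/(14 + R)
1/((r + M(-8, 19))² + 921548) = 1/((140 + (1 + 19²)/(19*(14 - 8)))² + 921548) = 1/((140 + (1/19)*(1 + 361)/6)² + 921548) = 1/((140 + (1/19)*(⅙)*362)² + 921548) = 1/((140 + 181/57)² + 921548) = 1/((8161/57)² + 921548) = 1/(66601921/3249 + 921548) = 1/(3060711373/3249) = 3249/3060711373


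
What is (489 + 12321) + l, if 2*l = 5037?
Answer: 30657/2 ≈ 15329.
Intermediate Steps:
l = 5037/2 (l = (½)*5037 = 5037/2 ≈ 2518.5)
(489 + 12321) + l = (489 + 12321) + 5037/2 = 12810 + 5037/2 = 30657/2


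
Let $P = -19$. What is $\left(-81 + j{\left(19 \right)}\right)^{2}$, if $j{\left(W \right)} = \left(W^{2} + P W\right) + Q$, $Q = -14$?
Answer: $9025$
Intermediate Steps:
$j{\left(W \right)} = -14 + W^{2} - 19 W$ ($j{\left(W \right)} = \left(W^{2} - 19 W\right) - 14 = -14 + W^{2} - 19 W$)
$\left(-81 + j{\left(19 \right)}\right)^{2} = \left(-81 - \left(375 - 361\right)\right)^{2} = \left(-81 - 14\right)^{2} = \left(-95\right)^{2} = 9025$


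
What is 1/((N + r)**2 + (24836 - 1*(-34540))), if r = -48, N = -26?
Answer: 1/64852 ≈ 1.5420e-5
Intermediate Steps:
1/((N + r)**2 + (24836 - 1*(-34540))) = 1/((-26 - 48)**2 + (24836 - 1*(-34540))) = 1/((-74)**2 + (24836 + 34540)) = 1/(5476 + 59376) = 1/64852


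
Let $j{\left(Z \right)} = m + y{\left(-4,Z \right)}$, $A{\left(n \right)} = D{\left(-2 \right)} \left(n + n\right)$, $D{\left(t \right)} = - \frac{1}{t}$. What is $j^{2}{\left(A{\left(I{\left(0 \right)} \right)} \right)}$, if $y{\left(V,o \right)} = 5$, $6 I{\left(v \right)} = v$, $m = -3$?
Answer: $4$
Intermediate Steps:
$I{\left(v \right)} = \frac{v}{6}$
$A{\left(n \right)} = n$ ($A{\left(n \right)} = - \frac{1}{-2} \left(n + n\right) = \left(-1\right) \left(- \frac{1}{2}\right) 2 n = \frac{2 n}{2} = n$)
$j{\left(Z \right)} = 2$ ($j{\left(Z \right)} = -3 + 5 = 2$)
$j^{2}{\left(A{\left(I{\left(0 \right)} \right)} \right)} = 2^{2} = 4$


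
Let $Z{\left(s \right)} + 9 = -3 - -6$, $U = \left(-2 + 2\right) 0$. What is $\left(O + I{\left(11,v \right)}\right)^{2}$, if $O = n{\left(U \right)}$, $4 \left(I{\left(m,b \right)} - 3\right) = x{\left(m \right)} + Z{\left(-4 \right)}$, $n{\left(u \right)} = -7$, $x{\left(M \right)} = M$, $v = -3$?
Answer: $\frac{121}{16} \approx 7.5625$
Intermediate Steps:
$U = 0$ ($U = 0 \cdot 0 = 0$)
$Z{\left(s \right)} = -6$ ($Z{\left(s \right)} = -9 - -3 = -9 + \left(-3 + 6\right) = -9 + 3 = -6$)
$I{\left(m,b \right)} = \frac{3}{2} + \frac{m}{4}$ ($I{\left(m,b \right)} = 3 + \frac{m - 6}{4} = 3 + \frac{-6 + m}{4} = 3 + \left(- \frac{3}{2} + \frac{m}{4}\right) = \frac{3}{2} + \frac{m}{4}$)
$O = -7$
$\left(O + I{\left(11,v \right)}\right)^{2} = \left(-7 + \left(\frac{3}{2} + \frac{1}{4} \cdot 11\right)\right)^{2} = \left(-7 + \left(\frac{3}{2} + \frac{11}{4}\right)\right)^{2} = \left(-7 + \frac{17}{4}\right)^{2} = \left(- \frac{11}{4}\right)^{2} = \frac{121}{16}$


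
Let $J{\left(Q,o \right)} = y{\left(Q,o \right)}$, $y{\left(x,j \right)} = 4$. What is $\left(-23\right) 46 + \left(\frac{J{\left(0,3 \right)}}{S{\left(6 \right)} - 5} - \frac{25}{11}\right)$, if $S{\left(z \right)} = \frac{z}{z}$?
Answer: $- \frac{11674}{11} \approx -1061.3$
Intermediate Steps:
$J{\left(Q,o \right)} = 4$
$S{\left(z \right)} = 1$
$\left(-23\right) 46 + \left(\frac{J{\left(0,3 \right)}}{S{\left(6 \right)} - 5} - \frac{25}{11}\right) = \left(-23\right) 46 + \left(\frac{4}{1 - 5} - \frac{25}{11}\right) = -1058 + \left(\frac{4}{-4} - \frac{25}{11}\right) = -1058 + \left(4 \left(- \frac{1}{4}\right) - \frac{25}{11}\right) = -1058 - \frac{36}{11} = - \frac{11674}{11}$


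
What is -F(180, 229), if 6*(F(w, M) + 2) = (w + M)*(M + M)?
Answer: -93655/3 ≈ -31218.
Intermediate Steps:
F(w, M) = -2 + M*(M + w)/3 (F(w, M) = -2 + ((w + M)*(M + M))/6 = -2 + ((M + w)*(2*M))/6 = -2 + (2*M*(M + w))/6 = -2 + M*(M + w)/3)
-F(180, 229) = -(-2 + (1/3)*229**2 + (1/3)*229*180) = -(-2 + (1/3)*52441 + 13740) = -(-2 + 52441/3 + 13740) = -1*93655/3 = -93655/3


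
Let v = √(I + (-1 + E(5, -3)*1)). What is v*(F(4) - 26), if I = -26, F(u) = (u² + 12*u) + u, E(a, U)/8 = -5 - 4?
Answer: 126*I*√11 ≈ 417.89*I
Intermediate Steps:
E(a, U) = -72 (E(a, U) = 8*(-5 - 4) = 8*(-9) = -72)
F(u) = u² + 13*u
v = 3*I*√11 (v = √(-26 + (-1 - 72*1)) = √(-26 + (-1 - 72)) = √(-26 - 73) = √(-99) = 3*I*√11 ≈ 9.9499*I)
v*(F(4) - 26) = (3*I*√11)*(4*(13 + 4) - 26) = (3*I*√11)*(4*17 - 26) = (3*I*√11)*(68 - 26) = (3*I*√11)*42 = 126*I*√11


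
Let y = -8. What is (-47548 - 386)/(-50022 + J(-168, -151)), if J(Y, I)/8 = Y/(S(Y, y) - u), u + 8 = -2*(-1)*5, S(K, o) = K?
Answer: 679065/708533 ≈ 0.95841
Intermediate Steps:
u = 2 (u = -8 - 2*(-1)*5 = -8 + 2*5 = -8 + 10 = 2)
J(Y, I) = 8*Y/(-2 + Y) (J(Y, I) = 8*(Y/(Y - 1*2)) = 8*(Y/(Y - 2)) = 8*(Y/(-2 + Y)) = 8*Y/(-2 + Y))
(-47548 - 386)/(-50022 + J(-168, -151)) = (-47548 - 386)/(-50022 + 8*(-168)/(-2 - 168)) = -47934/(-50022 + 8*(-168)/(-170)) = -47934/(-50022 + 8*(-168)*(-1/170)) = -47934/(-50022 + 672/85) = -47934/(-4251198/85) = -47934*(-85/4251198) = 679065/708533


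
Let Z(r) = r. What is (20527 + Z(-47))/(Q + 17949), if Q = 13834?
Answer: 20480/31783 ≈ 0.64437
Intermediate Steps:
(20527 + Z(-47))/(Q + 17949) = (20527 - 47)/(13834 + 17949) = 20480/31783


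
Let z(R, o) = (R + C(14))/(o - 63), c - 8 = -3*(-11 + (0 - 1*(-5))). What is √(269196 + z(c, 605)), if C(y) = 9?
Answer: √79080112714/542 ≈ 518.84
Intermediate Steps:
c = 26 (c = 8 - 3*(-11 + (0 - 1*(-5))) = 8 - 3*(-11 + (0 + 5)) = 8 - 3*(-11 + 5) = 8 - 3*(-6) = 8 + 18 = 26)
z(R, o) = (9 + R)/(-63 + o) (z(R, o) = (R + 9)/(o - 63) = (9 + R)/(-63 + o))
√(269196 + z(c, 605)) = √(269196 + (9 + 26)/(-63 + 605)) = √(269196 + 35/542) = √(145904267/542) = √79080112714/542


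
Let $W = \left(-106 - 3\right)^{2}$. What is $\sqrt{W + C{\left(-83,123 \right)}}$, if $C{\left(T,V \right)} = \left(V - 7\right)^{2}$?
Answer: $\sqrt{25337} \approx 159.18$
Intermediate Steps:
$C{\left(T,V \right)} = \left(-7 + V\right)^{2}$
$W = 11881$ ($W = \left(-109\right)^{2} = 11881$)
$\sqrt{W + C{\left(-83,123 \right)}} = \sqrt{11881 + \left(-7 + 123\right)^{2}} = \sqrt{11881 + 116^{2}} = \sqrt{11881 + 13456} = \sqrt{25337}$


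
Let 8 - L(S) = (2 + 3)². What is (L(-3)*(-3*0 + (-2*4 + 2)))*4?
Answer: 408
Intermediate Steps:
L(S) = -17 (L(S) = 8 - (2 + 3)² = 8 - 1*5² = 8 - 1*25 = 8 - 25 = -17)
(L(-3)*(-3*0 + (-2*4 + 2)))*4 = -17*(-3*0 + (-2*4 + 2))*4 = -17*(0 + (-8 + 2))*4 = -17*(0 - 6)*4 = -17*(-6)*4 = 102*4 = 408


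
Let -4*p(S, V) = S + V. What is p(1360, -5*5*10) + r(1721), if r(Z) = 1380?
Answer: 2205/2 ≈ 1102.5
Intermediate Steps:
p(S, V) = -S/4 - V/4 (p(S, V) = -(S + V)/4 = -S/4 - V/4)
p(1360, -5*5*10) + r(1721) = (-¼*1360 - (-5*5)*10/4) + 1380 = (-340 - (-25)*10/4) + 1380 = (-340 - ¼*(-250)) + 1380 = (-340 + 125/2) + 1380 = -555/2 + 1380 = 2205/2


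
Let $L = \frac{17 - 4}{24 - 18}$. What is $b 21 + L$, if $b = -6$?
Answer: $- \frac{743}{6} \approx -123.83$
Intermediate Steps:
$L = \frac{13}{6} \approx 2.1667$
$b 21 + L = \left(-6\right) 21 + \frac{13}{6} = -126 + \frac{13}{6} = - \frac{743}{6}$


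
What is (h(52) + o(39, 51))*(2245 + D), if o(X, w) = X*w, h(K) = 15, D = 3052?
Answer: 10615188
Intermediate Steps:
(h(52) + o(39, 51))*(2245 + D) = (15 + 39*51)*(2245 + 3052) = (15 + 1989)*5297 = 2004*5297 = 10615188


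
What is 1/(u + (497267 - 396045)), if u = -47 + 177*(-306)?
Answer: 1/47013 ≈ 2.1271e-5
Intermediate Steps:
u = -54209 (u = -47 - 54162 = -54209)
1/(u + (497267 - 396045)) = 1/(-54209 + (497267 - 396045)) = 1/(-54209 + 101222) = 1/47013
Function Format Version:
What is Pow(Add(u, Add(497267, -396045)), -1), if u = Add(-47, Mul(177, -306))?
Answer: Rational(1, 47013) ≈ 2.1271e-5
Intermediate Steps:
u = -54209 (u = Add(-47, -54162) = -54209)
Pow(Add(u, Add(497267, -396045)), -1) = Pow(Add(-54209, Add(497267, -396045)), -1) = Pow(Add(-54209, 101222), -1) = Pow(47013, -1) = Rational(1, 47013)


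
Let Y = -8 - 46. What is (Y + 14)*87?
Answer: -3480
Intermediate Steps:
Y = -54
(Y + 14)*87 = (-54 + 14)*87 = -40*87 = -3480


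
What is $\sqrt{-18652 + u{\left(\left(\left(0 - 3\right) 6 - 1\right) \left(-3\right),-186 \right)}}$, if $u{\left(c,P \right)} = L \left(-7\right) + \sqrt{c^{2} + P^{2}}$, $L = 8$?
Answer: $\sqrt{-18708 + 87 \sqrt{5}} \approx 136.06 i$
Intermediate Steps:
$u{\left(c,P \right)} = -56 + \sqrt{P^{2} + c^{2}}$ ($u{\left(c,P \right)} = 8 \left(-7\right) + \sqrt{c^{2} + P^{2}} = -56 + \sqrt{P^{2} + c^{2}}$)
$\sqrt{-18652 + u{\left(\left(\left(0 - 3\right) 6 - 1\right) \left(-3\right),-186 \right)}} = \sqrt{-18652 - \left(56 - \sqrt{\left(-186\right)^{2} + \left(\left(\left(0 - 3\right) 6 - 1\right) \left(-3\right)\right)^{2}}\right)} = \sqrt{-18652 - \left(56 - \sqrt{34596 + \left(\left(\left(-3\right) 6 - 1\right) \left(-3\right)\right)^{2}}\right)} = \sqrt{-18652 - \left(56 - \sqrt{34596 + \left(\left(-18 - 1\right) \left(-3\right)\right)^{2}}\right)} = \sqrt{-18652 - \left(56 - \sqrt{34596 + \left(\left(-19\right) \left(-3\right)\right)^{2}}\right)} = \sqrt{-18652 - \left(56 - \sqrt{34596 + 57^{2}}\right)} = \sqrt{-18652 - \left(56 - \sqrt{34596 + 3249}\right)} = \sqrt{-18652 - \left(56 - \sqrt{37845}\right)} = \sqrt{-18652 - \left(56 - 87 \sqrt{5}\right)} = \sqrt{-18708 + 87 \sqrt{5}}$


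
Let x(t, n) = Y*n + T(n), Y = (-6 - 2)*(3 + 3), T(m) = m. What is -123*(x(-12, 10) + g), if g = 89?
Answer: 46863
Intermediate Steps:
Y = -48 (Y = -8*6 = -48)
x(t, n) = -47*n (x(t, n) = -48*n + n = -47*n)
-123*(x(-12, 10) + g) = -123*(-47*10 + 89) = -123*(-470 + 89) = -123*(-381) = 46863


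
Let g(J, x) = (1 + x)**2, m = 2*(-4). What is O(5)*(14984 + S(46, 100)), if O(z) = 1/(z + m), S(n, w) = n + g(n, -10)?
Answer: -5037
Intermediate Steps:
m = -8
S(n, w) = 81 + n (S(n, w) = n + (1 - 10)**2 = n + (-9)**2 = n + 81 = 81 + n)
O(z) = 1/(-8 + z) (O(z) = 1/(z - 8) = 1/(-8 + z))
O(5)*(14984 + S(46, 100)) = (14984 + (81 + 46))/(-8 + 5) = (14984 + 127)/(-3) = -1/3*15111 = -5037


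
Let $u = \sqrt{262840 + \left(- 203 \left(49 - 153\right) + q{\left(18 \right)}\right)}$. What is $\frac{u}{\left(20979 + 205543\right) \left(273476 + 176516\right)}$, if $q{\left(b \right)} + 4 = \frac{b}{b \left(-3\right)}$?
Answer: $\frac{\sqrt{2555529}}{305799263472} \approx 5.2276 \cdot 10^{-9}$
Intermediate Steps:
$q{\left(b \right)} = - \frac{13}{3}$ ($q{\left(b \right)} = -4 + \frac{b}{b \left(-3\right)} = -4 + \frac{b}{\left(-3\right) b} = -4 + b \left(- \frac{1}{3 b}\right) = -4 - \frac{1}{3} = - \frac{13}{3}$)
$u = \frac{\sqrt{2555529}}{3}$ ($u = \sqrt{262840 - \left(\frac{13}{3} + 203 \left(49 - 153\right)\right)} = \sqrt{262840 - - \frac{63323}{3}} = \sqrt{262840 + \left(21112 - \frac{13}{3}\right)} = \sqrt{262840 + \frac{63323}{3}} = \sqrt{\frac{851843}{3}} = \frac{\sqrt{2555529}}{3} \approx 532.87$)
$\frac{u}{\left(20979 + 205543\right) \left(273476 + 176516\right)} = \frac{\frac{1}{3} \sqrt{2555529}}{\left(20979 + 205543\right) \left(273476 + 176516\right)} = \frac{\frac{1}{3} \sqrt{2555529}}{226522 \cdot 449992} = \frac{\frac{1}{3} \sqrt{2555529}}{101933087824} = \frac{\sqrt{2555529}}{3} \cdot \frac{1}{101933087824} = \frac{\sqrt{2555529}}{305799263472}$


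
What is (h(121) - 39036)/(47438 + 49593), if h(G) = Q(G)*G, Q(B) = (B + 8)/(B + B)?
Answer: -77943/194062 ≈ -0.40164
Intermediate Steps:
Q(B) = (8 + B)/(2*B) (Q(B) = (8 + B)/((2*B)) = (8 + B)*(1/(2*B)) = (8 + B)/(2*B))
h(G) = 4 + G/2 (h(G) = ((8 + G)/(2*G))*G = 4 + G/2)
(h(121) - 39036)/(47438 + 49593) = ((4 + (1/2)*121) - 39036)/(47438 + 49593) = ((4 + 121/2) - 39036)/97031 = (129/2 - 39036)*(1/97031) = -77943/2*1/97031 = -77943/194062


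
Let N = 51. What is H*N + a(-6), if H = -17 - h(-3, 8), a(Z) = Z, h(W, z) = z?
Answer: -1281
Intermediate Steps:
H = -25 (H = -17 - 1*8 = -17 - 8 = -25)
H*N + a(-6) = -25*51 - 6 = -1275 - 6 = -1281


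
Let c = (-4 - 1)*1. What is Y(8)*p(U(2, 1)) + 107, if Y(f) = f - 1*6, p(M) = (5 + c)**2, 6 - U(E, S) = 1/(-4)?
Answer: 107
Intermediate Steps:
U(E, S) = 25/4 (U(E, S) = 6 - 1/(-4) = 6 - 1*(-1/4) = 6 + 1/4 = 25/4)
c = -5 (c = -5*1 = -5)
p(M) = 0 (p(M) = (5 - 5)**2 = 0**2 = 0)
Y(f) = -6 + f (Y(f) = f - 6 = -6 + f)
Y(8)*p(U(2, 1)) + 107 = (-6 + 8)*0 + 107 = 2*0 + 107 = 0 + 107 = 107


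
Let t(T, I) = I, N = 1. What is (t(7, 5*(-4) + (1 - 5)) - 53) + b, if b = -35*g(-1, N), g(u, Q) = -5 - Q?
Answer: 133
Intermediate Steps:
b = 210 (b = -35*(-5 - 1*1) = -35*(-5 - 1) = -35*(-6) = 210)
(t(7, 5*(-4) + (1 - 5)) - 53) + b = ((5*(-4) + (1 - 5)) - 53) + 210 = ((-20 - 4) - 53) + 210 = (-24 - 53) + 210 = -77 + 210 = 133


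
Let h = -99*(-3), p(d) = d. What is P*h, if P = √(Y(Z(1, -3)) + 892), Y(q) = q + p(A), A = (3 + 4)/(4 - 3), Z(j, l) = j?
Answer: 8910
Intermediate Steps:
A = 7 (A = 7/1 = 7*1 = 7)
Y(q) = 7 + q (Y(q) = q + 7 = 7 + q)
h = 297
P = 30 (P = √((7 + 1) + 892) = √(8 + 892) = √900 = 30)
P*h = 30*297 = 8910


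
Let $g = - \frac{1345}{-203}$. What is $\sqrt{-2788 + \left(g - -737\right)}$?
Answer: $\frac{12 i \sqrt{585046}}{203} \approx 45.215 i$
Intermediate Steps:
$g = \frac{1345}{203}$ ($g = \left(-1345\right) \left(- \frac{1}{203}\right) = \frac{1345}{203} \approx 6.6256$)
$\sqrt{-2788 + \left(g - -737\right)} = \sqrt{-2788 + \left(\frac{1345}{203} - -737\right)} = \sqrt{-2788 + \left(\frac{1345}{203} + 737\right)} = \sqrt{-2788 + \frac{150956}{203}} = \sqrt{- \frac{415008}{203}} = \frac{12 i \sqrt{585046}}{203}$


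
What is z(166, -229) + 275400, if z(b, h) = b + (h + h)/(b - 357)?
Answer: 52633564/191 ≈ 2.7557e+5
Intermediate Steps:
z(b, h) = b + 2*h/(-357 + b) (z(b, h) = b + (2*h)/(-357 + b) = b + 2*h/(-357 + b))
z(166, -229) + 275400 = (166² - 357*166 + 2*(-229))/(-357 + 166) + 275400 = (27556 - 59262 - 458)/(-191) + 275400 = -1/191*(-32164) + 275400 = 32164/191 + 275400 = 52633564/191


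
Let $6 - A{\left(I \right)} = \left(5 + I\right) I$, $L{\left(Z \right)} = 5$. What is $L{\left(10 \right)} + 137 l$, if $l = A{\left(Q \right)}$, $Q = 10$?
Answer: $-19723$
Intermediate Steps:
$A{\left(I \right)} = 6 - I \left(5 + I\right)$ ($A{\left(I \right)} = 6 - \left(5 + I\right) I = 6 - I \left(5 + I\right)$)
$l = -144$ ($l = 6 - 10^{2} - 50 = 6 - 100 - 50 = -144$)
$L{\left(10 \right)} + 137 l = 5 + 137 \left(-144\right) = 5 - 19728 = -19723$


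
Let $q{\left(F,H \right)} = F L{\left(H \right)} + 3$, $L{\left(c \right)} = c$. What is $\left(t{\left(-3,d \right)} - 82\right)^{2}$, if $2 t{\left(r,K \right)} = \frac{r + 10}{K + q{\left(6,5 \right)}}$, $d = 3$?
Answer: $\frac{34774609}{5184} \approx 6708.1$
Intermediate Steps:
$q{\left(F,H \right)} = 3 + F H$ ($q{\left(F,H \right)} = F H + 3 = 3 + F H$)
$t{\left(r,K \right)} = \frac{10 + r}{2 \left(33 + K\right)}$ ($t{\left(r,K \right)} = \frac{\left(r + 10\right) \frac{1}{K + \left(3 + 6 \cdot 5\right)}}{2} = \frac{\left(10 + r\right) \frac{1}{K + \left(3 + 30\right)}}{2} = \frac{\left(10 + r\right) \frac{1}{K + 33}}{2} = \frac{\left(10 + r\right) \frac{1}{33 + K}}{2} = \frac{\frac{1}{33 + K} \left(10 + r\right)}{2} = \frac{10 + r}{2 \left(33 + K\right)}$)
$\left(t{\left(-3,d \right)} - 82\right)^{2} = \left(\frac{10 - 3}{2 \left(33 + 3\right)} - 82\right)^{2} = \left(\frac{1}{2} \cdot \frac{1}{36} \cdot 7 - 82\right)^{2} = \left(\frac{7}{72} - 82\right)^{2} = \left(- \frac{5897}{72}\right)^{2} = \frac{34774609}{5184}$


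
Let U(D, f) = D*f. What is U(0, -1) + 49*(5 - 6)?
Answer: -49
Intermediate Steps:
U(0, -1) + 49*(5 - 6) = 0*(-1) + 49*(5 - 6) = 0 + 49*(-1) = 0 - 49 = -49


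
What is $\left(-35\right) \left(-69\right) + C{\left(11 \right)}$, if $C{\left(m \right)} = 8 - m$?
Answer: $2412$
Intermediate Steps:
$\left(-35\right) \left(-69\right) + C{\left(11 \right)} = \left(-35\right) \left(-69\right) + \left(8 - 11\right) = 2415 + \left(8 - 11\right) = 2415 - 3 = 2412$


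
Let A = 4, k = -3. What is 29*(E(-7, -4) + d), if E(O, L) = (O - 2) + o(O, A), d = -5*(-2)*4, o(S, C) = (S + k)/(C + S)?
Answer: 2987/3 ≈ 995.67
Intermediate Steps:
o(S, C) = (-3 + S)/(C + S) (o(S, C) = (S - 3)/(C + S) = (-3 + S)/(C + S))
d = 40 (d = 10*4 = 40)
E(O, L) = -2 + O + (-3 + O)/(4 + O) (E(O, L) = (O - 2) + (-3 + O)/(4 + O) = (-2 + O) + (-3 + O)/(4 + O) = -2 + O + (-3 + O)/(4 + O))
29*(E(-7, -4) + d) = 29*((-11 + (-7)² + 3*(-7))/(4 - 7) + 40) = 29*((-11 + 49 - 21)/(-3) + 40) = 29*(-⅓*17 + 40) = 29*(-17/3 + 40) = 29*(103/3) = 2987/3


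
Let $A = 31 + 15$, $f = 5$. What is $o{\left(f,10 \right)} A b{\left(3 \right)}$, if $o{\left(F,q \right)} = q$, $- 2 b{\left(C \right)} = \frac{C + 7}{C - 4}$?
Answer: $2300$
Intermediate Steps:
$b{\left(C \right)} = - \frac{7 + C}{2 \left(-4 + C\right)}$ ($b{\left(C \right)} = - \frac{\left(C + 7\right) \frac{1}{C - 4}}{2} = - \frac{\left(7 + C\right) \frac{1}{-4 + C}}{2} = - \frac{\frac{1}{-4 + C} \left(7 + C\right)}{2} = - \frac{7 + C}{2 \left(-4 + C\right)}$)
$A = 46$
$o{\left(f,10 \right)} A b{\left(3 \right)} = 10 \cdot 46 \frac{-7 - 3}{2 \left(-4 + 3\right)} = 460 \frac{-7 - 3}{2 \left(-1\right)} = 460 \cdot \frac{1}{2} \left(-1\right) \left(-10\right) = 460 \cdot 5 = 2300$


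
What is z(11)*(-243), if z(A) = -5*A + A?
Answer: 10692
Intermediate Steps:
z(A) = -4*A
z(11)*(-243) = -4*11*(-243) = -44*(-243) = 10692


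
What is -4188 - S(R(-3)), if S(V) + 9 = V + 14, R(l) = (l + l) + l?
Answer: -4184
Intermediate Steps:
R(l) = 3*l (R(l) = 2*l + l = 3*l)
S(V) = 5 + V (S(V) = -9 + (V + 14) = -9 + (14 + V) = 5 + V)
-4188 - S(R(-3)) = -4188 - (5 + 3*(-3)) = -4188 - (5 - 9) = -4188 - 1*(-4) = -4188 + 4 = -4184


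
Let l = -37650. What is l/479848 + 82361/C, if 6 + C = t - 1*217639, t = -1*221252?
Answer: -28022616589/105301923828 ≈ -0.26612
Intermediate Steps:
t = -221252
C = -438897 (C = -6 + (-221252 - 1*217639) = -6 + (-221252 - 217639) = -6 - 438891 = -438897)
l/479848 + 82361/C = -37650/479848 + 82361/(-438897) = -37650*1/479848 + 82361*(-1/438897) = -18825/239924 - 82361/438897 = -28022616589/105301923828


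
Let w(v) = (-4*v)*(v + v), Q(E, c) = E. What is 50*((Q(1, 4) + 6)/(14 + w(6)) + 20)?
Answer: 136825/137 ≈ 998.72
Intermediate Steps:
w(v) = -8*v² (w(v) = (-4*v)*(2*v) = -8*v²)
50*((Q(1, 4) + 6)/(14 + w(6)) + 20) = 50*((1 + 6)/(14 - 8*6²) + 20) = 50*(7/(14 - 8*36) + 20) = 50*(7/(14 - 288) + 20) = 50*(7/(-274) + 20) = 50*(7*(-1/274) + 20) = 50*(-7/274 + 20) = 50*(5473/274) = 136825/137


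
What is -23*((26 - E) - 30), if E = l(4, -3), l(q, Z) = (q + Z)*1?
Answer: 115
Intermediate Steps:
l(q, Z) = Z + q (l(q, Z) = (Z + q)*1 = Z + q)
E = 1 (E = -3 + 4 = 1)
-23*((26 - E) - 30) = -23*((26 - 1*1) - 30) = -23*((26 - 1) - 30) = -23*(25 - 30) = -23*(-5) = 115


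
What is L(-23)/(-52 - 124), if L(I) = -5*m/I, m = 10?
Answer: -25/2024 ≈ -0.012352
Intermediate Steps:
L(I) = -50/I
L(-23)/(-52 - 124) = (-50/(-23))/(-52 - 124) = (-50*(-1/23))/(-176) = -1/176*50/23 = -25/2024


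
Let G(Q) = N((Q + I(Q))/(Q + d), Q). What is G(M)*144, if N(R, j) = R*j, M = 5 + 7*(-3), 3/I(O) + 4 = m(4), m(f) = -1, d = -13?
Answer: -191232/145 ≈ -1318.8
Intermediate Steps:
I(O) = -⅗ (I(O) = 3/(-4 - 1) = 3/(-5) = 3*(-⅕) = -⅗)
M = -16 (M = 5 - 21 = -16)
G(Q) = Q*(-⅗ + Q)/(-13 + Q) (G(Q) = ((Q - ⅗)/(Q - 13))*Q = ((-⅗ + Q)/(-13 + Q))*Q = Q*(-⅗ + Q)/(-13 + Q))
G(M)*144 = ((⅕)*(-16)*(-3 + 5*(-16))/(-13 - 16))*144 = ((⅕)*(-16)*(-3 - 80)/(-29))*144 = ((⅕)*(-16)*(-1/29)*(-83))*144 = -1328/145*144 = -191232/145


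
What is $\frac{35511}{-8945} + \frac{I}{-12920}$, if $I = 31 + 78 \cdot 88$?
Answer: $- \frac{104095579}{23113880} \approx -4.5036$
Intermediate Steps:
$I = 6895$ ($I = 31 + 6864 = 6895$)
$\frac{35511}{-8945} + \frac{I}{-12920} = \frac{35511}{-8945} + \frac{6895}{-12920} = 35511 \left(- \frac{1}{8945}\right) + 6895 \left(- \frac{1}{12920}\right) = - \frac{35511}{8945} - \frac{1379}{2584} = - \frac{104095579}{23113880}$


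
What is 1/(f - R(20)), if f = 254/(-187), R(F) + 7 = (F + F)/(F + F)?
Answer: 187/868 ≈ 0.21544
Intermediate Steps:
R(F) = -6 (R(F) = -7 + (F + F)/(F + F) = -7 + (2*F)/((2*F)) = -7 + (2*F)*(1/(2*F)) = -7 + 1 = -6)
f = -254/187 (f = 254*(-1/187) = -254/187 ≈ -1.3583)
1/(f - R(20)) = 1/(-254/187 - 1*(-6)) = 1/(-254/187 + 6) = 1/(868/187) = 187/868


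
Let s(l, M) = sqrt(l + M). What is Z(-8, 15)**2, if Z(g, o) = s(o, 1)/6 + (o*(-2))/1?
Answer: 7744/9 ≈ 860.44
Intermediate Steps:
s(l, M) = sqrt(M + l)
Z(g, o) = -2*o + sqrt(1 + o)/6 (Z(g, o) = sqrt(1 + o)/6 + (o*(-2))/1 = sqrt(1 + o)*(1/6) - 2*o*1 = sqrt(1 + o)/6 - 2*o = -2*o + sqrt(1 + o)/6)
Z(-8, 15)**2 = (-2*15 + sqrt(1 + 15)/6)**2 = (-30 + sqrt(16)/6)**2 = (-30 + (1/6)*4)**2 = (-30 + 2/3)**2 = (-88/3)**2 = 7744/9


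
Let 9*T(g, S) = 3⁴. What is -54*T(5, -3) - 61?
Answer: -547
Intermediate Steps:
T(g, S) = 9 (T(g, S) = (⅑)*3⁴ = (⅑)*81 = 9)
-54*T(5, -3) - 61 = -54*9 - 61 = -486 - 61 = -547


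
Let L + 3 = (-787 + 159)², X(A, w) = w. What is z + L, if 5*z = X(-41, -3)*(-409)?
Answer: 1973132/5 ≈ 3.9463e+5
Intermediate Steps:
L = 394381 (L = -3 + (-787 + 159)² = -3 + (-628)² = -3 + 394384 = 394381)
z = 1227/5 (z = (-3*(-409))/5 = (⅕)*1227 = 1227/5 ≈ 245.40)
z + L = 1227/5 + 394381 = 1973132/5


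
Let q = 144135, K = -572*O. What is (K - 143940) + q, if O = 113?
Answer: -64441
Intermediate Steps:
K = -64636 (K = -572*113 = -64636)
(K - 143940) + q = (-64636 - 143940) + 144135 = -208576 + 144135 = -64441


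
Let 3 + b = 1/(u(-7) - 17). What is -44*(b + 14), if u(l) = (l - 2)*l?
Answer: -11154/23 ≈ -484.96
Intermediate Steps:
u(l) = l*(-2 + l) (u(l) = (-2 + l)*l = l*(-2 + l))
b = -137/46 (b = -3 + 1/(-7*(-2 - 7) - 17) = -3 + 1/(-7*(-9) - 17) = -3 + 1/(63 - 17) = -3 + 1/46 = -137/46 ≈ -2.9783)
-44*(b + 14) = -44*(-137/46 + 14) = -44*507/46 = -11154/23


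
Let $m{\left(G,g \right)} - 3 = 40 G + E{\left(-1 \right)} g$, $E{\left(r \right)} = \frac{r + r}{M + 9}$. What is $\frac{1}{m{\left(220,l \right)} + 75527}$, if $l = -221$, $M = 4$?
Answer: $\frac{1}{84364} \approx 1.1853 \cdot 10^{-5}$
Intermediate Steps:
$E{\left(r \right)} = \frac{2 r}{13}$ ($E{\left(r \right)} = \frac{r + r}{4 + 9} = \frac{2 r}{13}$)
$m{\left(G,g \right)} = 3 + 40 G - \frac{2 g}{13}$ ($m{\left(G,g \right)} = 3 + \left(40 G + \frac{2}{13} \left(-1\right) g\right) = 3 + \left(40 G - \frac{2 g}{13}\right) = 3 + 40 G - \frac{2 g}{13}$)
$\frac{1}{m{\left(220,l \right)} + 75527} = \frac{1}{\left(3 + 40 \cdot 220 - -34\right) + 75527} = \frac{1}{\left(3 + 8800 + 34\right) + 75527} = \frac{1}{8837 + 75527} = \frac{1}{84364}$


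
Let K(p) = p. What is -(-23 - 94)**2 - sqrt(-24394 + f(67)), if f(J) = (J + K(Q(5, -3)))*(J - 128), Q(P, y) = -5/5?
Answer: -13689 - 14*I*sqrt(145) ≈ -13689.0 - 168.58*I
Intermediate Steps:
Q(P, y) = -1 (Q(P, y) = -5*1/5 = -1)
f(J) = (-1 + J)*(-128 + J) (f(J) = (J - 1)*(J - 128) = (-1 + J)*(-128 + J))
-(-23 - 94)**2 - sqrt(-24394 + f(67)) = -(-23 - 94)**2 - sqrt(-24394 + (128 + 67**2 - 129*67)) = -1*(-117)**2 - sqrt(-24394 + (128 + 4489 - 8643)) = -1*13689 - sqrt(-24394 - 4026) = -13689 - sqrt(-28420) = -13689 - 14*I*sqrt(145)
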